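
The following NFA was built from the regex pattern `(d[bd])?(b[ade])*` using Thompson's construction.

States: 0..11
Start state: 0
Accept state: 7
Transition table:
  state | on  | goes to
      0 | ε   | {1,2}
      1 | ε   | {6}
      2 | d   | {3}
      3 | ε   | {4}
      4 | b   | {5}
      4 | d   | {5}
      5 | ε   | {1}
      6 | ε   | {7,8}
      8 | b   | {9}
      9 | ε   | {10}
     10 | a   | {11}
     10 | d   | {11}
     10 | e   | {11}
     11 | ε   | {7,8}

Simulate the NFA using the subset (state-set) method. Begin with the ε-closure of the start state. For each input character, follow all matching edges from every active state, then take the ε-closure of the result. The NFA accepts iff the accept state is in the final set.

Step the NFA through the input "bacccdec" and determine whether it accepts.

start: ε-closure({0}) = {0,1,2,6,7,8}
'b' @ 1: {9,10}
'a' @ 2: {7,8,11}  (accept∈set)
'c' @ 3: {}  — dead — no transitions
rest 'ccdec' ignored (set empty)
final: {}; accept 7 not in set

Answer: REJECT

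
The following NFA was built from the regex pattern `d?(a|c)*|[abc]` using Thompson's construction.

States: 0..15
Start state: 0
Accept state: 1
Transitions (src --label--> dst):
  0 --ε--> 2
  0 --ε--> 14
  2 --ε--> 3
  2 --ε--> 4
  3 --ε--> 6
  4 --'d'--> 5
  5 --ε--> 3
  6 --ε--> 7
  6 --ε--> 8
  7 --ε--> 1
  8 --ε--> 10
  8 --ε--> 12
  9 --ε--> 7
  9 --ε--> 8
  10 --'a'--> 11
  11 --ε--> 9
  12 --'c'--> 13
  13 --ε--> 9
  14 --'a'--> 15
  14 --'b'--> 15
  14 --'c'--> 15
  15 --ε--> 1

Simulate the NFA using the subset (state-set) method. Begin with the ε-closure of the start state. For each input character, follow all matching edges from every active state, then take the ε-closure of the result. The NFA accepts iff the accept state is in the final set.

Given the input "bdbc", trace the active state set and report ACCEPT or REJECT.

Answer: REJECT

Steps:
initial (ε-close {0}): {0,1,2,3,4,6,7,8,10,12,14}
'b' @ 1: {1,15}  ✓accept
'd' @ 2: {}  — state set empty
rest 'bc' ignored (set empty)
final: {}; accept 1 not in set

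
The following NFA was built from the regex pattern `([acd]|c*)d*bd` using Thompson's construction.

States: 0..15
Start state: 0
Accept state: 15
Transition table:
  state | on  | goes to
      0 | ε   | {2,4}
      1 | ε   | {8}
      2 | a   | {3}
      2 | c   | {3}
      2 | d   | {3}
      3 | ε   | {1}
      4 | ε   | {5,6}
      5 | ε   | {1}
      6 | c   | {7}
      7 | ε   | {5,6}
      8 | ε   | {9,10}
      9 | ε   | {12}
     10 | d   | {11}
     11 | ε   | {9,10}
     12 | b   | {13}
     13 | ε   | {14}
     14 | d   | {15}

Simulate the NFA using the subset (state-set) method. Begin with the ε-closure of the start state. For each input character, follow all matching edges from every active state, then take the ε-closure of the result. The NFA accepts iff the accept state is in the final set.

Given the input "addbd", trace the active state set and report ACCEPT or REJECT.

Answer: ACCEPT

Trace:
initial (ε-close {0}): {0,1,2,4,5,6,8,9,10,12}
'a' @ 1: {1,3,8,9,10,12}
'd' @ 2: {9,10,11,12}
'd' @ 3: {9,10,11,12}
'b' @ 4: {13,14}
'd' @ 5: {15}  (accept∈set)
final: {15}; accept 15 in set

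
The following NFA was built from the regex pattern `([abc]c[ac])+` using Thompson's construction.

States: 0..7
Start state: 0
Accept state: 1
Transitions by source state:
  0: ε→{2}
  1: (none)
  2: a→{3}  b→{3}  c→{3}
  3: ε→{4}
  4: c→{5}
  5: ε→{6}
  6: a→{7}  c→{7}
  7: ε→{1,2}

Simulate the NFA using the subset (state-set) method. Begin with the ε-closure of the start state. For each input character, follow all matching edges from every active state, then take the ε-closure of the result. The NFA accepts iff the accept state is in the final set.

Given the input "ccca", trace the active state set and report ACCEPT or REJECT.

Answer: REJECT

Steps:
initial (ε-close {0}): {0,2}
'c' @ 1: {3,4}
'c' @ 2: {5,6}
'c' @ 3: {1,2,7}  (accept∈set)
'a' @ 4: {3,4}
end set {3,4} — state 1 not in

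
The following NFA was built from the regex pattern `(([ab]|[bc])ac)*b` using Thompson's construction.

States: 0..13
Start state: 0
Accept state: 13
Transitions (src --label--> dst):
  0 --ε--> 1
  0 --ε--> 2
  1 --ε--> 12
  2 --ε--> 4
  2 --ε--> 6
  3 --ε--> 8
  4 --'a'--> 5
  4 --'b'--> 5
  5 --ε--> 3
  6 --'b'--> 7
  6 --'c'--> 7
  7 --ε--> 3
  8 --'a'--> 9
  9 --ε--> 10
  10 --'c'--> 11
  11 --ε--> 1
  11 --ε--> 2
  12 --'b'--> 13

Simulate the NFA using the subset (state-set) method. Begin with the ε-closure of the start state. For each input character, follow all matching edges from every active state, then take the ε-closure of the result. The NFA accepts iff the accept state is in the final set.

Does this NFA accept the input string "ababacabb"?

Answer: REJECT

Trace:
initial (ε-close {0}): {0,1,2,4,6,12}
'a' @ 1: {3,5,8}
'b' @ 2: {}  — dead — no transitions
rest 'abacabb' ignored (set empty)
after full input: {}  (accept=13 not in)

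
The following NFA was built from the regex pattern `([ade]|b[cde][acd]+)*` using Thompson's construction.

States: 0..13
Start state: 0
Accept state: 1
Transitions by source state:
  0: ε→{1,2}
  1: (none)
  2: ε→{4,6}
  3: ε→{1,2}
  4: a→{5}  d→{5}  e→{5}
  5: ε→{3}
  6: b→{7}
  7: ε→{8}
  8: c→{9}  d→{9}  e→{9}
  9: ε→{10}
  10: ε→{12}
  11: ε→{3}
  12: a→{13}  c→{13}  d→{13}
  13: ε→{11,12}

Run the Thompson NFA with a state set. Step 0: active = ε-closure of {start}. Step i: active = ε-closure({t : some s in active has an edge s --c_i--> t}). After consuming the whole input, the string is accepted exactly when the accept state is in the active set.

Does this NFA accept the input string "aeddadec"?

initial (ε-close {0}): {0,1,2,4,6}
'a' @ 1: {1,2,3,4,5,6}  ✓accept
'e' @ 2: {1,2,3,4,5,6}  ✓accept
'd' @ 3: {1,2,3,4,5,6}  ✓accept
'd' @ 4: {1,2,3,4,5,6}  ✓accept
'a' @ 5: {1,2,3,4,5,6}  ✓accept
'd' @ 6: {1,2,3,4,5,6}  ✓accept
'e' @ 7: {1,2,3,4,5,6}  ✓accept
'c' @ 8: {}  — dead — no transitions
final: {}; accept 1 not in set

Answer: REJECT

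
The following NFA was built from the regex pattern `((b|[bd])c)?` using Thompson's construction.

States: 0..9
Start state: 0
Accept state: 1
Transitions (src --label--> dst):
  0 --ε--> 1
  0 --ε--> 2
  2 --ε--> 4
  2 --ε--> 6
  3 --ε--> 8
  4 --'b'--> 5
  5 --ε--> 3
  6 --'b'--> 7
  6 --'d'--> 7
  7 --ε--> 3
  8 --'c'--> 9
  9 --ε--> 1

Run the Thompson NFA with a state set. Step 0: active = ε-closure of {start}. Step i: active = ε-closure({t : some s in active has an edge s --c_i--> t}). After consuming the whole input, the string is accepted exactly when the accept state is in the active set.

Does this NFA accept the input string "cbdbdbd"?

start: ε-closure({0}) = {0,1,2,4,6}
'c' @ 1: {}  — state set empty
rest 'bdbdbd' ignored (set empty)
end set {} — state 1 not in

Answer: REJECT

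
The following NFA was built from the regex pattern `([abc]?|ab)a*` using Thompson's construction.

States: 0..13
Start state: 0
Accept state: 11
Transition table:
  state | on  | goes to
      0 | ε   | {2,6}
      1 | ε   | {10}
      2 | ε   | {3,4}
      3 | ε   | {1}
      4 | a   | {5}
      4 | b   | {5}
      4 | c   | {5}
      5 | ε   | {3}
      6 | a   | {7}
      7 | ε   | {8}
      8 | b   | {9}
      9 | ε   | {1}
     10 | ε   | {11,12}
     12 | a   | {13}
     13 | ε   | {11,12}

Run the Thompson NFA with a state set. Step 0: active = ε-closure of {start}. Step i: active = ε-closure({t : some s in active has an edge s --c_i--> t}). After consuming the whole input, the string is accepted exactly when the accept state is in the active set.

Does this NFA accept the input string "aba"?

Answer: ACCEPT

Trace:
initial (ε-close {0}): {0,1,2,3,4,6,10,11,12}
'a' @ 1: {1,3,5,7,8,10,11,12,13}  (accept∈set)
'b' @ 2: {1,9,10,11,12}  (accept∈set)
'a' @ 3: {11,12,13}  (accept∈set)
end set {11,12,13} — state 11 in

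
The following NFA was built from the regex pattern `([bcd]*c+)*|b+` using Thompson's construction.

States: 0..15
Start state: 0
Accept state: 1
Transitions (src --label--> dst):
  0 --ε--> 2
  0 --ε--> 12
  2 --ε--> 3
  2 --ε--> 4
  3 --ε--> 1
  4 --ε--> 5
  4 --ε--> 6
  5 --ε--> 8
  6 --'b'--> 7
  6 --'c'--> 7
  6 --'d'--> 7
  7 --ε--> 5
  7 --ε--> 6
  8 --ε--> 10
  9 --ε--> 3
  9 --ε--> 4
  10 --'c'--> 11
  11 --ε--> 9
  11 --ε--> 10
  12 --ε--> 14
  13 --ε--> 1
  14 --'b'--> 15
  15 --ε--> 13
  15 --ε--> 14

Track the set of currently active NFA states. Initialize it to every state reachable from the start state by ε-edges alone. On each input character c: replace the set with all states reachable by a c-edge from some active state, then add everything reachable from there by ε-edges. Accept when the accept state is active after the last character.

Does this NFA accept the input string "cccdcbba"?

initial (ε-close {0}): {0,1,2,3,4,5,6,8,10,12,14}
'c' @ 1: {1,3,4,5,6,7,8,9,10,11}  [accepting]
'c' @ 2: {1,3,4,5,6,7,8,9,10,11}  [accepting]
'c' @ 3: {1,3,4,5,6,7,8,9,10,11}  [accepting]
'd' @ 4: {5,6,7,8,10}
'c' @ 5: {1,3,4,5,6,7,8,9,10,11}  [accepting]
'b' @ 6: {5,6,7,8,10}
'b' @ 7: {5,6,7,8,10}
'a' @ 8: {}  — no active states
final: {}; accept 1 not in set

Answer: REJECT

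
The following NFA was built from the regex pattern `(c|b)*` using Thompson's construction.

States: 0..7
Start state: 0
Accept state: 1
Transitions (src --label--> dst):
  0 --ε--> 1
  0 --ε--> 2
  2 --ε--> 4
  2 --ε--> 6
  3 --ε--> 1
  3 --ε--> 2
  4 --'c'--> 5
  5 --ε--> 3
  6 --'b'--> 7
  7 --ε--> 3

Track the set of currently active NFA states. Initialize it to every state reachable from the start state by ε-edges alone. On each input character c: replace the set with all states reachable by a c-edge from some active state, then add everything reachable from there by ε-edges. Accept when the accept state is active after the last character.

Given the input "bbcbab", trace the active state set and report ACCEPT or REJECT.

Answer: REJECT

Trace:
initial (ε-close {0}): {0,1,2,4,6}
'b' @ 1: {1,2,3,4,6,7}  (accept∈set)
'b' @ 2: {1,2,3,4,6,7}  (accept∈set)
'c' @ 3: {1,2,3,4,5,6}  (accept∈set)
'b' @ 4: {1,2,3,4,6,7}  (accept∈set)
'a' @ 5: {}  — no active states
rest 'b' ignored (set empty)
after full input: {}  (accept=1 not in)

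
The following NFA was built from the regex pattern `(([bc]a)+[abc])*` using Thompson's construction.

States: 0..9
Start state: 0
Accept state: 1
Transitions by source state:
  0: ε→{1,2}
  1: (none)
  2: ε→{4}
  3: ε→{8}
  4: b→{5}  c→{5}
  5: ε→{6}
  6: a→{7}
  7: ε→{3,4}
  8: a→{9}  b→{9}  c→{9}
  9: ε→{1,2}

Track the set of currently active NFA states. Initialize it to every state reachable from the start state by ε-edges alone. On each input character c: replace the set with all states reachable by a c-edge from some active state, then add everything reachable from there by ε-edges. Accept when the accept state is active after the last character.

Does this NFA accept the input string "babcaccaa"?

Answer: ACCEPT

Trace:
start: ε-closure({0}) = {0,1,2,4}
'b' @ 1: {5,6}
'a' @ 2: {3,4,7,8}
'b' @ 3: {1,2,4,5,6,9}  [accepting]
'c' @ 4: {5,6}
'a' @ 5: {3,4,7,8}
'c' @ 6: {1,2,4,5,6,9}  [accepting]
'c' @ 7: {5,6}
'a' @ 8: {3,4,7,8}
'a' @ 9: {1,2,4,9}  [accepting]
after full input: {1,2,4,9}  (accept=1 in)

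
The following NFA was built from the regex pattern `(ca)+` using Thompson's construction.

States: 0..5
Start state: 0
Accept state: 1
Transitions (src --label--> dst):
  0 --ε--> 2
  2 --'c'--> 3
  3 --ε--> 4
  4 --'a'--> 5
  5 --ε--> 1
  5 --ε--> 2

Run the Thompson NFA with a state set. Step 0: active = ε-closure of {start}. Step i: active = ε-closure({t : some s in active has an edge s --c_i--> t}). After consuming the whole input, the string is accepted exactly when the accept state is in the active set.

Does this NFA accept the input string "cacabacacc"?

Answer: REJECT

Trace:
start: ε-closure({0}) = {0,2}
'c' @ 1: {3,4}
'a' @ 2: {1,2,5}  ✓accept
'c' @ 3: {3,4}
'a' @ 4: {1,2,5}  ✓accept
'b' @ 5: {}  — state set empty
rest 'acacc' ignored (set empty)
end set {} — state 1 not in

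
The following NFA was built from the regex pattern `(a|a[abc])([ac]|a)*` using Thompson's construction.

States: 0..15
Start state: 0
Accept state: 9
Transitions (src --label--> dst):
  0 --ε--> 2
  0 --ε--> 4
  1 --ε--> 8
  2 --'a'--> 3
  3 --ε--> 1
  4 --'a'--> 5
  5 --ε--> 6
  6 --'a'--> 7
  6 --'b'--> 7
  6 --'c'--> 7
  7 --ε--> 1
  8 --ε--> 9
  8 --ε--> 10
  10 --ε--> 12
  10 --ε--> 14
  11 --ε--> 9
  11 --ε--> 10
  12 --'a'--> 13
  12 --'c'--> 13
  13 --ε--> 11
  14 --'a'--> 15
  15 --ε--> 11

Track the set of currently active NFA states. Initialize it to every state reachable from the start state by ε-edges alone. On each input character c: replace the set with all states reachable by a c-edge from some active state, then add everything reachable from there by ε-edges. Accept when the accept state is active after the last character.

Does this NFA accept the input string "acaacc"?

S₀ = ε-closure({0}) = {0,2,4}
'a' @ 1: {1,3,5,6,8,9,10,12,14}  [accepting]
'c' @ 2: {1,7,8,9,10,11,12,13,14}  [accepting]
'a' @ 3: {9,10,11,12,13,14,15}  [accepting]
'a' @ 4: {9,10,11,12,13,14,15}  [accepting]
'c' @ 5: {9,10,11,12,13,14}  [accepting]
'c' @ 6: {9,10,11,12,13,14}  [accepting]
end set {9,10,11,12,13,14} — state 9 in

Answer: ACCEPT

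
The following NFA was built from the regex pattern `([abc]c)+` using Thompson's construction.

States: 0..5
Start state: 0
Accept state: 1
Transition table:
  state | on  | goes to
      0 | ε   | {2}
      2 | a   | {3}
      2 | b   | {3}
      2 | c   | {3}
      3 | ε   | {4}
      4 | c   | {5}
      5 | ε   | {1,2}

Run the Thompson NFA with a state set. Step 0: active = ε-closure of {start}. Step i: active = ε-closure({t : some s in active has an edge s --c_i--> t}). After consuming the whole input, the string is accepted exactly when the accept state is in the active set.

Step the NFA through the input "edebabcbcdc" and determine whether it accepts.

Answer: REJECT

Steps:
start: ε-closure({0}) = {0,2}
'e' @ 1: {}  — state set empty
rest 'debabcbcdc' ignored (set empty)
after full input: {}  (accept=1 not in)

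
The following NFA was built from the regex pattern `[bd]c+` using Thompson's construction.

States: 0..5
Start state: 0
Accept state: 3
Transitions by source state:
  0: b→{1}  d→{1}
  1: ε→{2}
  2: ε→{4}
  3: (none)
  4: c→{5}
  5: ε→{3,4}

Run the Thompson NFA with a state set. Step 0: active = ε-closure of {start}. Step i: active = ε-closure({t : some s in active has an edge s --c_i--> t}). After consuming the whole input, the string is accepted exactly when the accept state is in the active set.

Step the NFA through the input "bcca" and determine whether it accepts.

start: ε-closure({0}) = {0}
'b' @ 1: {1,2,4}
'c' @ 2: {3,4,5}  [accepting]
'c' @ 3: {3,4,5}  [accepting]
'a' @ 4: {}  — dead — no transitions
after full input: {}  (accept=3 not in)

Answer: REJECT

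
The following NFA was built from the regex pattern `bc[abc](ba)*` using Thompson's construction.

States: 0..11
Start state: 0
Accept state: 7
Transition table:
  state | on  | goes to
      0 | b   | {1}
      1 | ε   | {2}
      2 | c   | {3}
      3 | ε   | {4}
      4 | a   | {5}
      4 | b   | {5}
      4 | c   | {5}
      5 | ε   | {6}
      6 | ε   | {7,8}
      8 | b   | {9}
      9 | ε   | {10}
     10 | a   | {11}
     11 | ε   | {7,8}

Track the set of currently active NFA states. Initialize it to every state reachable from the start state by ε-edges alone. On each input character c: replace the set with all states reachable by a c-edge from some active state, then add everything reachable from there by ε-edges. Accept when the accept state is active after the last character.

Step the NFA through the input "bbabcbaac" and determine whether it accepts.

Answer: REJECT

Derivation:
start: ε-closure({0}) = {0}
'b' @ 1: {1,2}
'b' @ 2: {}  — state set empty
rest 'abcbaac' ignored (set empty)
final: {}; accept 7 not in set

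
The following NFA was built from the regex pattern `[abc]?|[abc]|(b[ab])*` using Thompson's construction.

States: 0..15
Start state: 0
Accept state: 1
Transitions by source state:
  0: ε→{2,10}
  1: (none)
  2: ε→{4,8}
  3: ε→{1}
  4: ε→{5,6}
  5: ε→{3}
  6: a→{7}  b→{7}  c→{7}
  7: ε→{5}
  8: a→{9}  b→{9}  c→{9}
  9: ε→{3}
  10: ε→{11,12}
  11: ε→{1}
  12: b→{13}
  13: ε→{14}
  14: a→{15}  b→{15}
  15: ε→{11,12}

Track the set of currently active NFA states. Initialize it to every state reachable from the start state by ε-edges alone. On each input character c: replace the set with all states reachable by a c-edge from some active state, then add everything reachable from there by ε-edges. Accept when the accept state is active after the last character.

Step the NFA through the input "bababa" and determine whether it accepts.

initial (ε-close {0}): {0,1,2,3,4,5,6,8,10,11,12}
'b' @ 1: {1,3,5,7,9,13,14}  ✓accept
'a' @ 2: {1,11,12,15}  ✓accept
'b' @ 3: {13,14}
'a' @ 4: {1,11,12,15}  ✓accept
'b' @ 5: {13,14}
'a' @ 6: {1,11,12,15}  ✓accept
after full input: {1,11,12,15}  (accept=1 in)

Answer: ACCEPT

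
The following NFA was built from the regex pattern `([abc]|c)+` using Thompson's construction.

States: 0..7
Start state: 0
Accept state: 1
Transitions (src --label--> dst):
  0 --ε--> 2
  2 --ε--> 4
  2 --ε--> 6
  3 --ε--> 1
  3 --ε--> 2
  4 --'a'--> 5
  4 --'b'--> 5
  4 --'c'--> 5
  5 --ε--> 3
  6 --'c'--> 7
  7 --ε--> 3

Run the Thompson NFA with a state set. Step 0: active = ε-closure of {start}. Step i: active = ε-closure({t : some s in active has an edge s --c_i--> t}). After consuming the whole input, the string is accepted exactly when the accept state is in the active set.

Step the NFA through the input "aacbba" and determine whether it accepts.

S₀ = ε-closure({0}) = {0,2,4,6}
'a' @ 1: {1,2,3,4,5,6}  ✓accept
'a' @ 2: {1,2,3,4,5,6}  ✓accept
'c' @ 3: {1,2,3,4,5,6,7}  ✓accept
'b' @ 4: {1,2,3,4,5,6}  ✓accept
'b' @ 5: {1,2,3,4,5,6}  ✓accept
'a' @ 6: {1,2,3,4,5,6}  ✓accept
final: {1,2,3,4,5,6}; accept 1 in set

Answer: ACCEPT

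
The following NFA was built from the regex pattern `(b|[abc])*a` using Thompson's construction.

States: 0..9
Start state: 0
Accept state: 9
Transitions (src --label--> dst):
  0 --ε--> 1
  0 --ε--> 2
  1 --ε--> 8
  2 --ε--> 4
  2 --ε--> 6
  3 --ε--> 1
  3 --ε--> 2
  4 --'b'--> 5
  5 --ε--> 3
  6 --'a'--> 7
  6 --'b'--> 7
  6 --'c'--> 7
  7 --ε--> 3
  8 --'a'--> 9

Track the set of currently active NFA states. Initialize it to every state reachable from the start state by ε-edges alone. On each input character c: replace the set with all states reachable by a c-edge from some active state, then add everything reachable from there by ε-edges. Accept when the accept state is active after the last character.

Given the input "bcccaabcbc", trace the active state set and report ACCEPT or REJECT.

Answer: REJECT

Trace:
start: ε-closure({0}) = {0,1,2,4,6,8}
'b' @ 1: {1,2,3,4,5,6,7,8}
'c' @ 2: {1,2,3,4,6,7,8}
'c' @ 3: {1,2,3,4,6,7,8}
'c' @ 4: {1,2,3,4,6,7,8}
'a' @ 5: {1,2,3,4,6,7,8,9}  ✓accept
'a' @ 6: {1,2,3,4,6,7,8,9}  ✓accept
'b' @ 7: {1,2,3,4,5,6,7,8}
'c' @ 8: {1,2,3,4,6,7,8}
'b' @ 9: {1,2,3,4,5,6,7,8}
'c' @ 10: {1,2,3,4,6,7,8}
after full input: {1,2,3,4,6,7,8}  (accept=9 not in)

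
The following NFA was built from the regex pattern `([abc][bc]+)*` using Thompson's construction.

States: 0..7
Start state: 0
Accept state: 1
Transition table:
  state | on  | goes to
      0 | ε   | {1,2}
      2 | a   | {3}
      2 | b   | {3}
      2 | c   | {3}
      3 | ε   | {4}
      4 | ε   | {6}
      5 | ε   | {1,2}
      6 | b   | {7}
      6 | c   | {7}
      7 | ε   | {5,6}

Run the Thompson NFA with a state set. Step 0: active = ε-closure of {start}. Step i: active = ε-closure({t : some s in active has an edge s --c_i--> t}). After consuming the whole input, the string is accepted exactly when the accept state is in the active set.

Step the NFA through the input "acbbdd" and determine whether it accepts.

Answer: REJECT

Steps:
S₀ = ε-closure({0}) = {0,1,2}
'a' @ 1: {3,4,6}
'c' @ 2: {1,2,5,6,7}  [accepting]
'b' @ 3: {1,2,3,4,5,6,7}  [accepting]
'b' @ 4: {1,2,3,4,5,6,7}  [accepting]
'd' @ 5: {}  — no active states
rest 'd' ignored (set empty)
end set {} — state 1 not in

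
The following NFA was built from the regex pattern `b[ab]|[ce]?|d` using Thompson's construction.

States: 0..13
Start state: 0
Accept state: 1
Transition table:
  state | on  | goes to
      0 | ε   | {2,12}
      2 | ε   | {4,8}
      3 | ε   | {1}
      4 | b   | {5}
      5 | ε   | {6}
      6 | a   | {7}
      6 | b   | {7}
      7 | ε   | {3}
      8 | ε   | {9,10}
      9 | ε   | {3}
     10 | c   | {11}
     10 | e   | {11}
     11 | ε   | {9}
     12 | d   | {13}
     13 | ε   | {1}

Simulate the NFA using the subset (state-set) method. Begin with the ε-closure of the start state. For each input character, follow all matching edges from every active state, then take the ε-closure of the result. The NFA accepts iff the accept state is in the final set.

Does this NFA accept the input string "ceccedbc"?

S₀ = ε-closure({0}) = {0,1,2,3,4,8,9,10,12}
'c' @ 1: {1,3,9,11}  [accepting]
'e' @ 2: {}  — no active states
rest 'ccedbc' ignored (set empty)
end set {} — state 1 not in

Answer: REJECT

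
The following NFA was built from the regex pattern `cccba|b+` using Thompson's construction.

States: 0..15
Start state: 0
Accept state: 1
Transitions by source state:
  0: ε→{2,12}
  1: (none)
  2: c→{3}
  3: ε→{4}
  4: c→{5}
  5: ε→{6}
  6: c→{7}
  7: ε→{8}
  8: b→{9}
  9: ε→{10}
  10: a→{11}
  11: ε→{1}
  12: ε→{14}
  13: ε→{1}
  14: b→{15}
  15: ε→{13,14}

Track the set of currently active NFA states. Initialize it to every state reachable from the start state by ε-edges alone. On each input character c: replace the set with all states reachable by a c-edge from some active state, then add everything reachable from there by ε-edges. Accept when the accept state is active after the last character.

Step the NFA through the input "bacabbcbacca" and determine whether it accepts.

Answer: REJECT

Steps:
S₀ = ε-closure({0}) = {0,2,12,14}
'b' @ 1: {1,13,14,15}  ✓accept
'a' @ 2: {}  — no active states
rest 'cabbcbacca' ignored (set empty)
end set {} — state 1 not in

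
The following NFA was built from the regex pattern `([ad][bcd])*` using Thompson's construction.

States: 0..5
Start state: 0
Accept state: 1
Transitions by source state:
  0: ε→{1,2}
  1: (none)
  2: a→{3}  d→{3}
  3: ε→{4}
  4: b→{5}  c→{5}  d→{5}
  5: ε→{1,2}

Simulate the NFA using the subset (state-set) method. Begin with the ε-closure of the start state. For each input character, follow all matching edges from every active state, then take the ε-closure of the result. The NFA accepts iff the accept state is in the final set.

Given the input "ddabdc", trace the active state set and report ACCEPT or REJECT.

S₀ = ε-closure({0}) = {0,1,2}
'd' @ 1: {3,4}
'd' @ 2: {1,2,5}  ✓accept
'a' @ 3: {3,4}
'b' @ 4: {1,2,5}  ✓accept
'd' @ 5: {3,4}
'c' @ 6: {1,2,5}  ✓accept
after full input: {1,2,5}  (accept=1 in)

Answer: ACCEPT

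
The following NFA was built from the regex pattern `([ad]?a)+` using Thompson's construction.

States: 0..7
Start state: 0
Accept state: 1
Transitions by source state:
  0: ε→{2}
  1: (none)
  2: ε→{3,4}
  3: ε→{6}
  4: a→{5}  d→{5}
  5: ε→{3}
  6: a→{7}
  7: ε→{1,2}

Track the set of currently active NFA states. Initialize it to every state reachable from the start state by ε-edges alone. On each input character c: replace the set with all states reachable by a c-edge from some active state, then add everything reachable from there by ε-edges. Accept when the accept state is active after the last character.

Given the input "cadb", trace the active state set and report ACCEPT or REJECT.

S₀ = ε-closure({0}) = {0,2,3,4,6}
'c' @ 1: {}  — dead — no transitions
rest 'adb' ignored (set empty)
after full input: {}  (accept=1 not in)

Answer: REJECT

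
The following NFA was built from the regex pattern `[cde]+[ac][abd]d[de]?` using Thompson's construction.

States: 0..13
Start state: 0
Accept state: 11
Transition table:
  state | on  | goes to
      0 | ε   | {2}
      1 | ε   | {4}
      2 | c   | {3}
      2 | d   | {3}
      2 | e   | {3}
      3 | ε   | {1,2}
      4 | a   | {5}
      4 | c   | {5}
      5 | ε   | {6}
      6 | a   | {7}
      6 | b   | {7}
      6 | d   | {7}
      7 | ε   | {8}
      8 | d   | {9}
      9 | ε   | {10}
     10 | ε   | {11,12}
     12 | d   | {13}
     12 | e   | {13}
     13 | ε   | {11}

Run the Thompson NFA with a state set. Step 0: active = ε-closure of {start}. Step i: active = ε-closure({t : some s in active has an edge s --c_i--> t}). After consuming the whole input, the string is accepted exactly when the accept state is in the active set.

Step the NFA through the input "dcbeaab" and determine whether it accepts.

start: ε-closure({0}) = {0,2}
'd' @ 1: {1,2,3,4}
'c' @ 2: {1,2,3,4,5,6}
'b' @ 3: {7,8}
'e' @ 4: {}  — no active states
rest 'aab' ignored (set empty)
end set {} — state 11 not in

Answer: REJECT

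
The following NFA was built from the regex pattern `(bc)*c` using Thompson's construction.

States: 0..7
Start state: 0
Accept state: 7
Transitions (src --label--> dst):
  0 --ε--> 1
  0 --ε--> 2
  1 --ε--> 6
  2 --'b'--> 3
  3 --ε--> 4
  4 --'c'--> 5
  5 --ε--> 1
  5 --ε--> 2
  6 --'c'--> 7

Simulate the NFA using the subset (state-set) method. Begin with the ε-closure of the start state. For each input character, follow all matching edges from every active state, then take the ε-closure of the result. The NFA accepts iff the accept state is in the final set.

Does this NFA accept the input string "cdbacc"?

S₀ = ε-closure({0}) = {0,1,2,6}
'c' @ 1: {7}  [accepting]
'd' @ 2: {}  — no active states
rest 'bacc' ignored (set empty)
final: {}; accept 7 not in set

Answer: REJECT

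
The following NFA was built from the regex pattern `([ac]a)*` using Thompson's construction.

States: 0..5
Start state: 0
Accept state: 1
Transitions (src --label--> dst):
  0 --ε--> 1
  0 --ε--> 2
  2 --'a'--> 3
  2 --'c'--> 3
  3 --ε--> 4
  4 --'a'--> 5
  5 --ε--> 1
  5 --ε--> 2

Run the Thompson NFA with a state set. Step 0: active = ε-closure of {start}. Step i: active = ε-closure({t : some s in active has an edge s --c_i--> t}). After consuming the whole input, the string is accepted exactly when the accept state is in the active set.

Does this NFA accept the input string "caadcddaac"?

start: ε-closure({0}) = {0,1,2}
'c' @ 1: {3,4}
'a' @ 2: {1,2,5}  (accept∈set)
'a' @ 3: {3,4}
'd' @ 4: {}  — no active states
rest 'cddaac' ignored (set empty)
end set {} — state 1 not in

Answer: REJECT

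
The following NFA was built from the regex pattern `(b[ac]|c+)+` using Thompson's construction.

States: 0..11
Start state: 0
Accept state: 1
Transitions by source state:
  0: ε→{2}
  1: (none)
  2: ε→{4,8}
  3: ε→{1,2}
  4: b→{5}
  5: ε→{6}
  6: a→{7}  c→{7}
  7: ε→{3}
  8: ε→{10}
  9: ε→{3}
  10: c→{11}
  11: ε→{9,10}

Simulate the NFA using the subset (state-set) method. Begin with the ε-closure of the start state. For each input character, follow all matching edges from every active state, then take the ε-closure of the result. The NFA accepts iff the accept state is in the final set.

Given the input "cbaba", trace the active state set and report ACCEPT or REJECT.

S₀ = ε-closure({0}) = {0,2,4,8,10}
'c' @ 1: {1,2,3,4,8,9,10,11}  (accept∈set)
'b' @ 2: {5,6}
'a' @ 3: {1,2,3,4,7,8,10}  (accept∈set)
'b' @ 4: {5,6}
'a' @ 5: {1,2,3,4,7,8,10}  (accept∈set)
end set {1,2,3,4,7,8,10} — state 1 in

Answer: ACCEPT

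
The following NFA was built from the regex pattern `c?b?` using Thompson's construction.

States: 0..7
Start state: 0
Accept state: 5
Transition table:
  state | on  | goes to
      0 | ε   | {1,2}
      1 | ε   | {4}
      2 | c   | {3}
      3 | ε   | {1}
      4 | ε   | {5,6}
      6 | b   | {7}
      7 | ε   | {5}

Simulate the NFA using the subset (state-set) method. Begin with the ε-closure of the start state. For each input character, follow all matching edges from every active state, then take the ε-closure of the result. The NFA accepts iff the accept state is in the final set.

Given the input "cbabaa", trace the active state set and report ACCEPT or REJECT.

initial (ε-close {0}): {0,1,2,4,5,6}
'c' @ 1: {1,3,4,5,6}  ✓accept
'b' @ 2: {5,7}  ✓accept
'a' @ 3: {}  — state set empty
rest 'baa' ignored (set empty)
end set {} — state 5 not in

Answer: REJECT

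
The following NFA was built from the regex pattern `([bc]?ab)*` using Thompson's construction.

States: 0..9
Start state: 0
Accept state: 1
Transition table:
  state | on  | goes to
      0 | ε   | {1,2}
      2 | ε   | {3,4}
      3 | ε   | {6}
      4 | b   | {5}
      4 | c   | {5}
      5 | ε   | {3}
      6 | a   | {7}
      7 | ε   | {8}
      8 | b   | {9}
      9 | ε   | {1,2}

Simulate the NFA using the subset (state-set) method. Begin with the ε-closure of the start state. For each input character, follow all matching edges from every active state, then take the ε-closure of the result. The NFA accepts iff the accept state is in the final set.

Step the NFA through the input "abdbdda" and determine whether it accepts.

Answer: REJECT

Steps:
initial (ε-close {0}): {0,1,2,3,4,6}
'a' @ 1: {7,8}
'b' @ 2: {1,2,3,4,6,9}  (accept∈set)
'd' @ 3: {}  — state set empty
rest 'bdda' ignored (set empty)
after full input: {}  (accept=1 not in)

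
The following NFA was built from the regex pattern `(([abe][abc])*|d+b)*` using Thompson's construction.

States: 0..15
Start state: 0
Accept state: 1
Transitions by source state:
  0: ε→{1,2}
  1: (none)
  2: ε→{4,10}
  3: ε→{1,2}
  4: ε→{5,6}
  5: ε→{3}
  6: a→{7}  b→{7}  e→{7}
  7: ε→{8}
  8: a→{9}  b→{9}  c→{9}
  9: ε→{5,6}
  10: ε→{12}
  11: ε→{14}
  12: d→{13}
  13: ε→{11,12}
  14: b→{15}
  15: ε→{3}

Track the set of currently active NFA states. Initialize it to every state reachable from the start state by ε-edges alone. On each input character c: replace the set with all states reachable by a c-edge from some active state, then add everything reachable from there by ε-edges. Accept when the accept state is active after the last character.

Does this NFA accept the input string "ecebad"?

S₀ = ε-closure({0}) = {0,1,2,3,4,5,6,10,12}
'e' @ 1: {7,8}
'c' @ 2: {1,2,3,4,5,6,9,10,12}  (accept∈set)
'e' @ 3: {7,8}
'b' @ 4: {1,2,3,4,5,6,9,10,12}  (accept∈set)
'a' @ 5: {7,8}
'd' @ 6: {}  — state set empty
after full input: {}  (accept=1 not in)

Answer: REJECT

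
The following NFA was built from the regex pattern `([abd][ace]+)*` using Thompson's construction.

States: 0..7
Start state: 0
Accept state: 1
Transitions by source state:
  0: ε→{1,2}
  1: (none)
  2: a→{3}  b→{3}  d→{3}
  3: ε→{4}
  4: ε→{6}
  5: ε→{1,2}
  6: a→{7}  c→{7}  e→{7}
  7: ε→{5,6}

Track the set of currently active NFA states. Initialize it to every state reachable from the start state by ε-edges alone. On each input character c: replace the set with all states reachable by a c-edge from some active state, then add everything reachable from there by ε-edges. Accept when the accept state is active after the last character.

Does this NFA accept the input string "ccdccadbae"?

initial (ε-close {0}): {0,1,2}
'c' @ 1: {}  — state set empty
rest 'cdccadbae' ignored (set empty)
end set {} — state 1 not in

Answer: REJECT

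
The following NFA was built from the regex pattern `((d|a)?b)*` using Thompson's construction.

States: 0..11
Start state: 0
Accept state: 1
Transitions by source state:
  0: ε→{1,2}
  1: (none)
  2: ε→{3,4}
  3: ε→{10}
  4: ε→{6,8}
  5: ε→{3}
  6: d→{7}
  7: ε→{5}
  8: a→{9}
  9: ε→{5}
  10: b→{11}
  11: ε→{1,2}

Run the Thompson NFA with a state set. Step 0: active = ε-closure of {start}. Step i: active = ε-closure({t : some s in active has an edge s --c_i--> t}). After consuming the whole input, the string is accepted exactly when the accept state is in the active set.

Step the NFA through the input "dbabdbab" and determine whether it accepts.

Answer: ACCEPT

Trace:
start: ε-closure({0}) = {0,1,2,3,4,6,8,10}
'd' @ 1: {3,5,7,10}
'b' @ 2: {1,2,3,4,6,8,10,11}  [accepting]
'a' @ 3: {3,5,9,10}
'b' @ 4: {1,2,3,4,6,8,10,11}  [accepting]
'd' @ 5: {3,5,7,10}
'b' @ 6: {1,2,3,4,6,8,10,11}  [accepting]
'a' @ 7: {3,5,9,10}
'b' @ 8: {1,2,3,4,6,8,10,11}  [accepting]
end set {1,2,3,4,6,8,10,11} — state 1 in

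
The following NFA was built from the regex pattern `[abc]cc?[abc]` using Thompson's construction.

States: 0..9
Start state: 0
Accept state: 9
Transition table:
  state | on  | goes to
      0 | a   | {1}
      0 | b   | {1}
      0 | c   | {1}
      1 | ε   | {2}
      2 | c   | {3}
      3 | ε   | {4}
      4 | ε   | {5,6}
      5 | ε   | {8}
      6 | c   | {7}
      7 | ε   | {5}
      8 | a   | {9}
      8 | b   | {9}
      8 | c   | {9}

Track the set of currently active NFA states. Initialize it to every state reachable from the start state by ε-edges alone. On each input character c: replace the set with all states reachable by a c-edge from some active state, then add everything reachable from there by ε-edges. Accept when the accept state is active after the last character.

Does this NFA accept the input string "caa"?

Answer: REJECT

Derivation:
start: ε-closure({0}) = {0}
'c' @ 1: {1,2}
'a' @ 2: {}  — state set empty
rest 'a' ignored (set empty)
after full input: {}  (accept=9 not in)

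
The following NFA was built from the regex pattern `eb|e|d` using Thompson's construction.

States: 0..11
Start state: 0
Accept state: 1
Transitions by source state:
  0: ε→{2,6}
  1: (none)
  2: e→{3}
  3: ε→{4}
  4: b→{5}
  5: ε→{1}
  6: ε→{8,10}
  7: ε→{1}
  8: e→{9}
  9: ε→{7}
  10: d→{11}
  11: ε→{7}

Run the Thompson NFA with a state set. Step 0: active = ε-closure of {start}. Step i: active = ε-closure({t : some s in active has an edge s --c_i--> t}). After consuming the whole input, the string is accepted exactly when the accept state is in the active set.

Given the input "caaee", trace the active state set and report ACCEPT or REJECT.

S₀ = ε-closure({0}) = {0,2,6,8,10}
'c' @ 1: {}  — no active states
rest 'aaee' ignored (set empty)
final: {}; accept 1 not in set

Answer: REJECT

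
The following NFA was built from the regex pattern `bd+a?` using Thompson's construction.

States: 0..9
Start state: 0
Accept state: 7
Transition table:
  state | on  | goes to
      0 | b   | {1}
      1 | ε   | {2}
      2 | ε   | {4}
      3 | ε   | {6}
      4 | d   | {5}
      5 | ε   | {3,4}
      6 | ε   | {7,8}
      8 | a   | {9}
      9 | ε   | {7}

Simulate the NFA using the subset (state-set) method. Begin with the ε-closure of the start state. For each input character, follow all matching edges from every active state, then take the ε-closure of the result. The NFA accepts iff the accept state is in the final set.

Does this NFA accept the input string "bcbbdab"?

Answer: REJECT

Trace:
S₀ = ε-closure({0}) = {0}
'b' @ 1: {1,2,4}
'c' @ 2: {}  — no active states
rest 'bbdab' ignored (set empty)
after full input: {}  (accept=7 not in)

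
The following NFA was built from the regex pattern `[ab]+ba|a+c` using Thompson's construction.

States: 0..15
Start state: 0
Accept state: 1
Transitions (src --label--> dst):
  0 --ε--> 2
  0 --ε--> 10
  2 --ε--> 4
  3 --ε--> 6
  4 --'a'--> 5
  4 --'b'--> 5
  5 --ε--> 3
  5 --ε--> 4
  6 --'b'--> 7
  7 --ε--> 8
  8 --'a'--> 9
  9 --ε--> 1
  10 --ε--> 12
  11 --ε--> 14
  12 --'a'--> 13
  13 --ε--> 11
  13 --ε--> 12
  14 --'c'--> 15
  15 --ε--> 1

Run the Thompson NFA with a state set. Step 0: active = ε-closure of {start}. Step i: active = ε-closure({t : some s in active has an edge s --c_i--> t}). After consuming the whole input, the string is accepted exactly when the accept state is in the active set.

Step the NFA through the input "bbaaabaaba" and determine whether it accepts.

Answer: ACCEPT

Steps:
initial (ε-close {0}): {0,2,4,10,12}
'b' @ 1: {3,4,5,6}
'b' @ 2: {3,4,5,6,7,8}
'a' @ 3: {1,3,4,5,6,9}  (accept∈set)
'a' @ 4: {3,4,5,6}
'a' @ 5: {3,4,5,6}
'b' @ 6: {3,4,5,6,7,8}
'a' @ 7: {1,3,4,5,6,9}  (accept∈set)
'a' @ 8: {3,4,5,6}
'b' @ 9: {3,4,5,6,7,8}
'a' @ 10: {1,3,4,5,6,9}  (accept∈set)
end set {1,3,4,5,6,9} — state 1 in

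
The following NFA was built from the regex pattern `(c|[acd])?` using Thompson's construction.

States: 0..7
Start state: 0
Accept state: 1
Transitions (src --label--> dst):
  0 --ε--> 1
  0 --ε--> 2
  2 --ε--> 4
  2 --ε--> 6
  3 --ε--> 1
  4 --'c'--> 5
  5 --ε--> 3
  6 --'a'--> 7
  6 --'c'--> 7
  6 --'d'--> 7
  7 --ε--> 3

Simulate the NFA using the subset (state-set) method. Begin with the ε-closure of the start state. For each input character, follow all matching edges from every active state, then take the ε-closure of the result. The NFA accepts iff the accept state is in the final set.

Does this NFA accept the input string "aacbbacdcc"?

start: ε-closure({0}) = {0,1,2,4,6}
'a' @ 1: {1,3,7}  ✓accept
'a' @ 2: {}  — no active states
rest 'cbbacdcc' ignored (set empty)
end set {} — state 1 not in

Answer: REJECT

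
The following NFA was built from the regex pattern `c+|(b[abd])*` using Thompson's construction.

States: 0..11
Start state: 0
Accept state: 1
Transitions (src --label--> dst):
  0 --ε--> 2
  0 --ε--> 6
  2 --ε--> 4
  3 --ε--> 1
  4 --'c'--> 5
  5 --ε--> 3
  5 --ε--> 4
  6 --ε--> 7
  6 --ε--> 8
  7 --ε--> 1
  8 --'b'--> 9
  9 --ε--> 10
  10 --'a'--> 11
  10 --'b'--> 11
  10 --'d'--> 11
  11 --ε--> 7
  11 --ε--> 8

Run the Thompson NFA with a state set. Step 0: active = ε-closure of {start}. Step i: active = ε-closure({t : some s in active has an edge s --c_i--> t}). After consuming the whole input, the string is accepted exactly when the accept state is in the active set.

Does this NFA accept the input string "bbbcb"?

S₀ = ε-closure({0}) = {0,1,2,4,6,7,8}
'b' @ 1: {9,10}
'b' @ 2: {1,7,8,11}  ✓accept
'b' @ 3: {9,10}
'c' @ 4: {}  — dead — no transitions
rest 'b' ignored (set empty)
final: {}; accept 1 not in set

Answer: REJECT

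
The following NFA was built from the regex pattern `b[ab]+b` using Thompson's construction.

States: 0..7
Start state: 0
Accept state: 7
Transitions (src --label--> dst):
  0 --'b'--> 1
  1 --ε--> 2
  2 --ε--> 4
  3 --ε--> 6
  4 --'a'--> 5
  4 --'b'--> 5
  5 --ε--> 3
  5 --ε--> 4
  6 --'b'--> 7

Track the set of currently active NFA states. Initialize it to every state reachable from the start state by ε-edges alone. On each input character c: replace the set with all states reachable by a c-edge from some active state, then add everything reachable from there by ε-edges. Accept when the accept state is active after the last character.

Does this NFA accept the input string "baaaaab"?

Answer: ACCEPT

Steps:
S₀ = ε-closure({0}) = {0}
'b' @ 1: {1,2,4}
'a' @ 2: {3,4,5,6}
'a' @ 3: {3,4,5,6}
'a' @ 4: {3,4,5,6}
'a' @ 5: {3,4,5,6}
'a' @ 6: {3,4,5,6}
'b' @ 7: {3,4,5,6,7}  ✓accept
after full input: {3,4,5,6,7}  (accept=7 in)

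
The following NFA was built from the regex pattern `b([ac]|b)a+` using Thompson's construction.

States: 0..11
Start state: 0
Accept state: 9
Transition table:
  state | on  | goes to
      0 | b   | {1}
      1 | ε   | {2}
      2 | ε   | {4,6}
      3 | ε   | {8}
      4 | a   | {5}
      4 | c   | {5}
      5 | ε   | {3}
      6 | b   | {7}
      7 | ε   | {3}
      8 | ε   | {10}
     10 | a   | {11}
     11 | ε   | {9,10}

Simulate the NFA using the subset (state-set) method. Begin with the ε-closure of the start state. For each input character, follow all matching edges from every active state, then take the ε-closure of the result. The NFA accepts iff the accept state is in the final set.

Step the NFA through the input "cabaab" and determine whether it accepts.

start: ε-closure({0}) = {0}
'c' @ 1: {}  — dead — no transitions
rest 'abaab' ignored (set empty)
after full input: {}  (accept=9 not in)

Answer: REJECT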